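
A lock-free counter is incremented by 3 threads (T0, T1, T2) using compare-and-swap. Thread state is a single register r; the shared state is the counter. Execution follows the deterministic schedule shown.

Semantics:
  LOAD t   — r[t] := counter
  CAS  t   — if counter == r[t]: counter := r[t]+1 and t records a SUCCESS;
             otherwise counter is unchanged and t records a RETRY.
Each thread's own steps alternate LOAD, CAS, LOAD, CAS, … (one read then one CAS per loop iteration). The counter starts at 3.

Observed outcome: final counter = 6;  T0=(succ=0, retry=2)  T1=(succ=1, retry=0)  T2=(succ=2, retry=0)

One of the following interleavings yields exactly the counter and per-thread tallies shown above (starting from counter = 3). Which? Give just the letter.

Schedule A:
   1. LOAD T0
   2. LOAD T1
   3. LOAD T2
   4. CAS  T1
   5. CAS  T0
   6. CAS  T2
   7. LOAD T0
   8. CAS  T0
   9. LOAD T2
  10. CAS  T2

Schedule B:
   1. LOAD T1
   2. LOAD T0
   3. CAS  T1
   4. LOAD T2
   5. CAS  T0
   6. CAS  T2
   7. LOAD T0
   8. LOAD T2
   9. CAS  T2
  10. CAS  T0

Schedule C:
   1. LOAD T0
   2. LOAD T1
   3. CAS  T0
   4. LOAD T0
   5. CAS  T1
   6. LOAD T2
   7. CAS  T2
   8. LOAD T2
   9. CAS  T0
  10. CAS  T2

B

Run B:
   1) LOAD T1:  M=3  r_T1=3
   2) LOAD T0:  M=3  r_T0=3
   3) CAS  T1:  M=4  r_T1=3 ✓
   4) LOAD T2:  M=4  r_T2=4
   5) CAS  T0:  M=4  r_T0=3 ✗
   6) CAS  T2:  M=5  r_T2=4 ✓
   7) LOAD T0:  M=5  r_T0=5
   8) LOAD T2:  M=5  r_T2=5
   9) CAS  T2:  M=6  r_T2=5 ✓
  10) CAS  T0:  M=6  r_T0=5 ✗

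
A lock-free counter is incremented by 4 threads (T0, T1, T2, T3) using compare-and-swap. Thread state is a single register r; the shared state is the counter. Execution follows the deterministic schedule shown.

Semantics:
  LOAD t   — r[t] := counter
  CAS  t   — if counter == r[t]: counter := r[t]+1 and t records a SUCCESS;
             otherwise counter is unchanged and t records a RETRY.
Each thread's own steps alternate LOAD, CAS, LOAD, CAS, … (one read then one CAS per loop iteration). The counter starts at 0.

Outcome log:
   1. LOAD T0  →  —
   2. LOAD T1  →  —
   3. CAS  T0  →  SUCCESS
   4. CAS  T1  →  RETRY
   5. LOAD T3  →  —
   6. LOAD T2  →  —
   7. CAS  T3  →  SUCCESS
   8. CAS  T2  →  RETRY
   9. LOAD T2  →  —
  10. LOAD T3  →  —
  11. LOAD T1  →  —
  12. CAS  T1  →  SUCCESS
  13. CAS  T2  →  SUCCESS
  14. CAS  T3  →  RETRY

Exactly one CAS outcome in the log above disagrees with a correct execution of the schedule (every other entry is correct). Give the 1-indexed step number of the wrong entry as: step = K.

Correct run:
1. LOAD T0 → mem=0 r[T0]=0 [LOAD]
2. LOAD T1 → mem=0 r[T1]=0 [LOAD]
3. CAS T0 → mem=1 r[T0]=0 [OK]
4. CAS T1 → mem=1 r[T1]=0 [RETRY]
5. LOAD T3 → mem=1 r[T3]=1 [LOAD]
6. LOAD T2 → mem=1 r[T2]=1 [LOAD]
7. CAS T3 → mem=2 r[T3]=1 [OK]
8. CAS T2 → mem=2 r[T2]=1 [RETRY]
9. LOAD T2 → mem=2 r[T2]=2 [LOAD]
10. LOAD T3 → mem=2 r[T3]=2 [LOAD]
11. LOAD T1 → mem=2 r[T1]=2 [LOAD]
12. CAS T1 → mem=3 r[T1]=2 [OK]
13. CAS T2 → mem=3 r[T2]=2 [RETRY]
14. CAS T3 → mem=3 r[T3]=2 [RETRY]
Mismatch at 13.

step = 13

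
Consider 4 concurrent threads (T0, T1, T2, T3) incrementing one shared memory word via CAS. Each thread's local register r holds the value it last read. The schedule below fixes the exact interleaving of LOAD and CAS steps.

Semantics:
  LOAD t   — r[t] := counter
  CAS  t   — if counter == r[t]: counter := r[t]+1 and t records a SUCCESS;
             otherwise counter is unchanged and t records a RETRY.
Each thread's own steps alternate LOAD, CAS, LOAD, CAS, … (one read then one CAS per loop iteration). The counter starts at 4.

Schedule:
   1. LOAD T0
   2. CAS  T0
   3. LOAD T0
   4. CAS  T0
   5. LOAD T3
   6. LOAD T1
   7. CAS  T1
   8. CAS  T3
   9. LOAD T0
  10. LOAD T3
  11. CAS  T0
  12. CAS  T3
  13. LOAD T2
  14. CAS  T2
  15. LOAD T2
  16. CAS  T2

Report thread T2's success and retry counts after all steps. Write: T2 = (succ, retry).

1. LOAD T0 → mem=4 r[T0]=4 [LOAD]
2. CAS T0 → mem=5 r[T0]=4 [OK]
3. LOAD T0 → mem=5 r[T0]=5 [LOAD]
4. CAS T0 → mem=6 r[T0]=5 [OK]
5. LOAD T3 → mem=6 r[T3]=6 [LOAD]
6. LOAD T1 → mem=6 r[T1]=6 [LOAD]
7. CAS T1 → mem=7 r[T1]=6 [OK]
8. CAS T3 → mem=7 r[T3]=6 [RETRY]
9. LOAD T0 → mem=7 r[T0]=7 [LOAD]
10. LOAD T3 → mem=7 r[T3]=7 [LOAD]
11. CAS T0 → mem=8 r[T0]=7 [OK]
12. CAS T3 → mem=8 r[T3]=7 [RETRY]
13. LOAD T2 → mem=8 r[T2]=8 [LOAD]
14. CAS T2 → mem=9 r[T2]=8 [OK]
15. LOAD T2 → mem=9 r[T2]=9 [LOAD]
16. CAS T2 → mem=10 r[T2]=9 [OK]

T2 = (2, 0)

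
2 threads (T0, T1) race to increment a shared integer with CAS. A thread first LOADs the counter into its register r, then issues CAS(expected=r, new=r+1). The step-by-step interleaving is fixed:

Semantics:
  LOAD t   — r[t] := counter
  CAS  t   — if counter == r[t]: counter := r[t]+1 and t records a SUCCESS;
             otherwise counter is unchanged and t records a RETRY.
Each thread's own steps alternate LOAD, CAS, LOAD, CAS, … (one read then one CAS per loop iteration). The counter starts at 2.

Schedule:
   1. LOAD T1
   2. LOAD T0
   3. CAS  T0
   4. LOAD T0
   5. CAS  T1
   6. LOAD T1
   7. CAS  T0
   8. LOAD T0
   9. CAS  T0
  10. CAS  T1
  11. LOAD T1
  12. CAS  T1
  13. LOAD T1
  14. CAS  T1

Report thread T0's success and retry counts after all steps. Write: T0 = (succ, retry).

T0 = (3, 0)

1. LOAD T1 → mem=2 r[T1]=2 [LOAD]
2. LOAD T0 → mem=2 r[T0]=2 [LOAD]
3. CAS T0 → mem=3 r[T0]=2 [OK]
4. LOAD T0 → mem=3 r[T0]=3 [LOAD]
5. CAS T1 → mem=3 r[T1]=2 [RETRY]
6. LOAD T1 → mem=3 r[T1]=3 [LOAD]
7. CAS T0 → mem=4 r[T0]=3 [OK]
8. LOAD T0 → mem=4 r[T0]=4 [LOAD]
9. CAS T0 → mem=5 r[T0]=4 [OK]
10. CAS T1 → mem=5 r[T1]=3 [RETRY]
11. LOAD T1 → mem=5 r[T1]=5 [LOAD]
12. CAS T1 → mem=6 r[T1]=5 [OK]
13. LOAD T1 → mem=6 r[T1]=6 [LOAD]
14. CAS T1 → mem=7 r[T1]=6 [OK]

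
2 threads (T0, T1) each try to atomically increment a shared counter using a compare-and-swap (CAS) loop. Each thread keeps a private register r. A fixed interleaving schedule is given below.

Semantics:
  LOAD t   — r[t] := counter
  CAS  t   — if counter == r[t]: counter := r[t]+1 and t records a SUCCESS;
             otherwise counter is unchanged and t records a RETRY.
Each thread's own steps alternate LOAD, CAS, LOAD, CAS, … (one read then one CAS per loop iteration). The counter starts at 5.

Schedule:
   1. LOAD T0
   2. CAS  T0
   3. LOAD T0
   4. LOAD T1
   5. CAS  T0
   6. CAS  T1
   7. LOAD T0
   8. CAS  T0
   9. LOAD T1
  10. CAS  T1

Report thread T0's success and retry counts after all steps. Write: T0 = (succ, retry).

T0 = (3, 0)

1. LOAD T0 → mem=5 r[T0]=5 [LOAD]
2. CAS T0 → mem=6 r[T0]=5 [OK]
3. LOAD T0 → mem=6 r[T0]=6 [LOAD]
4. LOAD T1 → mem=6 r[T1]=6 [LOAD]
5. CAS T0 → mem=7 r[T0]=6 [OK]
6. CAS T1 → mem=7 r[T1]=6 [RETRY]
7. LOAD T0 → mem=7 r[T0]=7 [LOAD]
8. CAS T0 → mem=8 r[T0]=7 [OK]
9. LOAD T1 → mem=8 r[T1]=8 [LOAD]
10. CAS T1 → mem=9 r[T1]=8 [OK]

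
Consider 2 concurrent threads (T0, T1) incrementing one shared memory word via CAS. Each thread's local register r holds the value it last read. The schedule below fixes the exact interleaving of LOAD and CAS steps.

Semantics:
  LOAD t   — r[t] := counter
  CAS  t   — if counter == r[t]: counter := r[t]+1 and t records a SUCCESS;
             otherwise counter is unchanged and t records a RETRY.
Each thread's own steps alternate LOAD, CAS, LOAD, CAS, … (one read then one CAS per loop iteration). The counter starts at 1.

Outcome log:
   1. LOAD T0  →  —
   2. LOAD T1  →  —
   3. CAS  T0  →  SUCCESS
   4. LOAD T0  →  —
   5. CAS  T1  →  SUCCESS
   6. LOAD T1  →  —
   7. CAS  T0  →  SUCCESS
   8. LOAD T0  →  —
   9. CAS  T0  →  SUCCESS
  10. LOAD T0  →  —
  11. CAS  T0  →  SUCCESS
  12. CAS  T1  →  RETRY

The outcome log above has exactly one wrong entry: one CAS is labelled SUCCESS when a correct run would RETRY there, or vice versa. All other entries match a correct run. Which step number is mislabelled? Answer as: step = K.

step = 5

Reference trace:
   1) LOAD T0:  M=1  r_T0=1
   2) LOAD T1:  M=1  r_T1=1
   3) CAS  T0:  M=2  r_T0=1 ✓
   4) LOAD T0:  M=2  r_T0=2
   5) CAS  T1:  M=2  r_T1=1 ✗
   6) LOAD T1:  M=2  r_T1=2
   7) CAS  T0:  M=3  r_T0=2 ✓
   8) LOAD T0:  M=3  r_T0=3
   9) CAS  T0:  M=4  r_T0=3 ✓
  10) LOAD T0:  M=4  r_T0=4
  11) CAS  T0:  M=5  r_T0=4 ✓
  12) CAS  T1:  M=5  r_T1=2 ✗
Flip is step 5.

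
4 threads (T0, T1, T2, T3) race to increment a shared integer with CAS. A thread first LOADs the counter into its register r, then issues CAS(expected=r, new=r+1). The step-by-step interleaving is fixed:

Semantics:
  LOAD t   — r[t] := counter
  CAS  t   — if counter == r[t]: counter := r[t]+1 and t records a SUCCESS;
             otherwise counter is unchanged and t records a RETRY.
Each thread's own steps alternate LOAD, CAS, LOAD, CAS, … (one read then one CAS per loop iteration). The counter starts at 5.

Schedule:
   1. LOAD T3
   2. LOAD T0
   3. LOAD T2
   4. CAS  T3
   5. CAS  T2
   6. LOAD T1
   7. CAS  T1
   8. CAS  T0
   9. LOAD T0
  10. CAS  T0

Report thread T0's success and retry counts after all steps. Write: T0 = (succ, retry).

1. LOAD T3 → mem=5 r[T3]=5 [LOAD]
2. LOAD T0 → mem=5 r[T0]=5 [LOAD]
3. LOAD T2 → mem=5 r[T2]=5 [LOAD]
4. CAS T3 → mem=6 r[T3]=5 [OK]
5. CAS T2 → mem=6 r[T2]=5 [RETRY]
6. LOAD T1 → mem=6 r[T1]=6 [LOAD]
7. CAS T1 → mem=7 r[T1]=6 [OK]
8. CAS T0 → mem=7 r[T0]=5 [RETRY]
9. LOAD T0 → mem=7 r[T0]=7 [LOAD]
10. CAS T0 → mem=8 r[T0]=7 [OK]

T0 = (1, 1)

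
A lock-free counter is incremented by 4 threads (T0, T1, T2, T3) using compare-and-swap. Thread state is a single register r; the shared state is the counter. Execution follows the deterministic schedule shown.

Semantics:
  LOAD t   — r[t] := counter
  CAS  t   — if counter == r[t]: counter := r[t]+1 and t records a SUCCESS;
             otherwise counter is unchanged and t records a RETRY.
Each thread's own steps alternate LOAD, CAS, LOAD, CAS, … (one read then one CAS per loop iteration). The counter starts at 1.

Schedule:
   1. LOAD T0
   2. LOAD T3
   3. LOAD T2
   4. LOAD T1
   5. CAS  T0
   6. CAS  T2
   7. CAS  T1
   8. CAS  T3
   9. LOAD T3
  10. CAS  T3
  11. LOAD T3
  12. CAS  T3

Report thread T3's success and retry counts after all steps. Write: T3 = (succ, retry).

   1) LOAD T0:  M=1  r_T0=1
   2) LOAD T3:  M=1  r_T3=1
   3) LOAD T2:  M=1  r_T2=1
   4) LOAD T1:  M=1  r_T1=1
   5) CAS  T0:  M=2  r_T0=1 ✓
   6) CAS  T2:  M=2  r_T2=1 ✗
   7) CAS  T1:  M=2  r_T1=1 ✗
   8) CAS  T3:  M=2  r_T3=1 ✗
   9) LOAD T3:  M=2  r_T3=2
  10) CAS  T3:  M=3  r_T3=2 ✓
  11) LOAD T3:  M=3  r_T3=3
  12) CAS  T3:  M=4  r_T3=3 ✓

T3 = (2, 1)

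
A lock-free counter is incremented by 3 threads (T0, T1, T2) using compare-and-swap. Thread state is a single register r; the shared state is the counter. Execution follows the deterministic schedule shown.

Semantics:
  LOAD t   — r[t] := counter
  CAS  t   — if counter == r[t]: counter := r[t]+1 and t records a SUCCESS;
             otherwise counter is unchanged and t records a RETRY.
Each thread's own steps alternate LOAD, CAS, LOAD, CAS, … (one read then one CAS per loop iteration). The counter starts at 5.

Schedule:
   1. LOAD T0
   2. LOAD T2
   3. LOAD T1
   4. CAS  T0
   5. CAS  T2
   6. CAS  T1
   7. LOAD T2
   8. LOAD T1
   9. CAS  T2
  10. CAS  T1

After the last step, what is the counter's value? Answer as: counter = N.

   1) LOAD T0:  M=5  r_T0=5
   2) LOAD T2:  M=5  r_T2=5
   3) LOAD T1:  M=5  r_T1=5
   4) CAS  T0:  M=6  r_T0=5 ✓
   5) CAS  T2:  M=6  r_T2=5 ✗
   6) CAS  T1:  M=6  r_T1=5 ✗
   7) LOAD T2:  M=6  r_T2=6
   8) LOAD T1:  M=6  r_T1=6
   9) CAS  T2:  M=7  r_T2=6 ✓
  10) CAS  T1:  M=7  r_T1=6 ✗

counter = 7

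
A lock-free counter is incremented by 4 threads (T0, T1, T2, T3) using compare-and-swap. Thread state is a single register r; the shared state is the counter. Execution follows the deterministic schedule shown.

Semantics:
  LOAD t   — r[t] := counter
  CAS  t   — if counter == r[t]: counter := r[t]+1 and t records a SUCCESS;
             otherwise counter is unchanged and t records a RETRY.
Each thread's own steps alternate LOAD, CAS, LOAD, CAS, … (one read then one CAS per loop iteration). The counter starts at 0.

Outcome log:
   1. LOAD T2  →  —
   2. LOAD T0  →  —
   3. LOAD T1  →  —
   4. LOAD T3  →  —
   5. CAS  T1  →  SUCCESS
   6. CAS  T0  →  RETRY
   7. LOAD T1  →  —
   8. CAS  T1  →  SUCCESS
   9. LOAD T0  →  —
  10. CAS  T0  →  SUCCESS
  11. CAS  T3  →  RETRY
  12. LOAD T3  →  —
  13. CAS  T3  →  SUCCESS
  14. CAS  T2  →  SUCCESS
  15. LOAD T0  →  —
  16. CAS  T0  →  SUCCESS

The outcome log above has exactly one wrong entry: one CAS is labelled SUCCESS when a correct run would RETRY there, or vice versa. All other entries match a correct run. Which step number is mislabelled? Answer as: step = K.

step = 14

Correct run:
step 1: T2 LOAD ⇒ load; ctr=0 reg=0
step 2: T0 LOAD ⇒ load; ctr=0 reg=0
step 3: T1 LOAD ⇒ load; ctr=0 reg=0
step 4: T3 LOAD ⇒ load; ctr=0 reg=0
step 5: T1 CAS ⇒ ok; ctr=1 reg=0
step 6: T0 CAS ⇒ retry; ctr=1 reg=0
step 7: T1 LOAD ⇒ load; ctr=1 reg=1
step 8: T1 CAS ⇒ ok; ctr=2 reg=1
step 9: T0 LOAD ⇒ load; ctr=2 reg=2
step 10: T0 CAS ⇒ ok; ctr=3 reg=2
step 11: T3 CAS ⇒ retry; ctr=3 reg=0
step 12: T3 LOAD ⇒ load; ctr=3 reg=3
step 13: T3 CAS ⇒ ok; ctr=4 reg=3
step 14: T2 CAS ⇒ retry; ctr=4 reg=0
step 15: T0 LOAD ⇒ load; ctr=4 reg=4
step 16: T0 CAS ⇒ ok; ctr=5 reg=4
Flip is step 14.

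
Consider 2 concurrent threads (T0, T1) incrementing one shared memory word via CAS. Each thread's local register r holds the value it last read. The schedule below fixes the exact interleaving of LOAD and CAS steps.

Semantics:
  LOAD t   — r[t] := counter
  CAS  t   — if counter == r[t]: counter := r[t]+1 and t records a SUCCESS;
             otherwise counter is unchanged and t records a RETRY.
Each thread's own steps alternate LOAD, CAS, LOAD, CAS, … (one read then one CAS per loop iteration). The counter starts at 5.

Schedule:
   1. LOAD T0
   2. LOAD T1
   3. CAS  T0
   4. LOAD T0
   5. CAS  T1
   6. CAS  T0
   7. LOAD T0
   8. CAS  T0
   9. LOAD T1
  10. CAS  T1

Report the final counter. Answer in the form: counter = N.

counter = 9

#1 T0 reads 5
#2 T1 reads 5
#3 T0 CAS(5→6) writes; counter now 6
#4 T0 reads 6
#5 T1 CAS(5→6) fails; counter now 6
#6 T0 CAS(6→7) writes; counter now 7
#7 T0 reads 7
#8 T0 CAS(7→8) writes; counter now 8
#9 T1 reads 8
#10 T1 CAS(8→9) writes; counter now 9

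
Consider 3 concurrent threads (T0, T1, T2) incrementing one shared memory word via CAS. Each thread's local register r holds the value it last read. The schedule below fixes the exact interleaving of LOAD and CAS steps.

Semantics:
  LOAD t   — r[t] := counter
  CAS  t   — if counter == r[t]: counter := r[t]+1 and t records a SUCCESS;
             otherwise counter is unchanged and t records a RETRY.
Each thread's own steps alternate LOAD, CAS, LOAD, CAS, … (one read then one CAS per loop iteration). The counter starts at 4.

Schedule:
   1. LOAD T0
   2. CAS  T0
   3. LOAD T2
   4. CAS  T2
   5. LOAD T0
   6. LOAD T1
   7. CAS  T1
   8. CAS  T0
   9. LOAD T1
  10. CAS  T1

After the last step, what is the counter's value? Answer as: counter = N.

counter = 8

#1 T0 reads 4
#2 T0 CAS(4→5) writes; counter now 5
#3 T2 reads 5
#4 T2 CAS(5→6) writes; counter now 6
#5 T0 reads 6
#6 T1 reads 6
#7 T1 CAS(6→7) writes; counter now 7
#8 T0 CAS(6→7) fails; counter now 7
#9 T1 reads 7
#10 T1 CAS(7→8) writes; counter now 8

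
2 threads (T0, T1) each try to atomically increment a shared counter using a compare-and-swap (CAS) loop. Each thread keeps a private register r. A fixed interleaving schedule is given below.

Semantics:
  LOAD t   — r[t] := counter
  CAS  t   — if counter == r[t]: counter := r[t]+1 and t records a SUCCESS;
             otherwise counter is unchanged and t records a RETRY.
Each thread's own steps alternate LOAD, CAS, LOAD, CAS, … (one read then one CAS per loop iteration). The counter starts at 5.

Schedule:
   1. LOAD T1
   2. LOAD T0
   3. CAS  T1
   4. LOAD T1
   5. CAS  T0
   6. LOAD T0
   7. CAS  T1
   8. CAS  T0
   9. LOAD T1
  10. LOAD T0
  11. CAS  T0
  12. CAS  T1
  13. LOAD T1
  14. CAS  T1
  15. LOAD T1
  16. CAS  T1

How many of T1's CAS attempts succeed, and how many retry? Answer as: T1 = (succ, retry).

T1 = (4, 1)

T1 LOAD — after: cnt=5, r=5 — load
T0 LOAD — after: cnt=5, r=5 — load
T1 CAS — after: cnt=6, r=5 — ok
T1 LOAD — after: cnt=6, r=6 — load
T0 CAS — after: cnt=6, r=5 — retry
T0 LOAD — after: cnt=6, r=6 — load
T1 CAS — after: cnt=7, r=6 — ok
T0 CAS — after: cnt=7, r=6 — retry
T1 LOAD — after: cnt=7, r=7 — load
T0 LOAD — after: cnt=7, r=7 — load
T0 CAS — after: cnt=8, r=7 — ok
T1 CAS — after: cnt=8, r=7 — retry
T1 LOAD — after: cnt=8, r=8 — load
T1 CAS — after: cnt=9, r=8 — ok
T1 LOAD — after: cnt=9, r=9 — load
T1 CAS — after: cnt=10, r=9 — ok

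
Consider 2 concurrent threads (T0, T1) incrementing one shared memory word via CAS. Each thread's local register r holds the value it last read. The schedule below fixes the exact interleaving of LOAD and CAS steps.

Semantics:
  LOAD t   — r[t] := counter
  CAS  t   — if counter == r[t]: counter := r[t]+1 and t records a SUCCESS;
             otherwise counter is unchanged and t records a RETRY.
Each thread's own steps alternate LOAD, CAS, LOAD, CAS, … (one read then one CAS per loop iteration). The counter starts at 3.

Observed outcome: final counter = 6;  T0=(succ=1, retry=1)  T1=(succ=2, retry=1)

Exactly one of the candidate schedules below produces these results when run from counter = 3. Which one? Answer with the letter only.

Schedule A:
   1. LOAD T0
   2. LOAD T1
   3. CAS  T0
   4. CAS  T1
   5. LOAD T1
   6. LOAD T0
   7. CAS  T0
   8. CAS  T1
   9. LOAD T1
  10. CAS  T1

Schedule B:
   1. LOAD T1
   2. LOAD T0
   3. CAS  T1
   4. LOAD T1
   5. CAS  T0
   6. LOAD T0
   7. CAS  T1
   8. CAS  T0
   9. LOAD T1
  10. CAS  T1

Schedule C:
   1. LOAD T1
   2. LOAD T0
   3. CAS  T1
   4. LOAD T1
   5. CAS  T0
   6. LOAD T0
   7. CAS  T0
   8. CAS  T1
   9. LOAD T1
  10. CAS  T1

Tracing schedule C:
1. LOAD T1 → mem=3 r[T1]=3 [LOAD]
2. LOAD T0 → mem=3 r[T0]=3 [LOAD]
3. CAS T1 → mem=4 r[T1]=3 [OK]
4. LOAD T1 → mem=4 r[T1]=4 [LOAD]
5. CAS T0 → mem=4 r[T0]=3 [RETRY]
6. LOAD T0 → mem=4 r[T0]=4 [LOAD]
7. CAS T0 → mem=5 r[T0]=4 [OK]
8. CAS T1 → mem=5 r[T1]=4 [RETRY]
9. LOAD T1 → mem=5 r[T1]=5 [LOAD]
10. CAS T1 → mem=6 r[T1]=5 [OK]

C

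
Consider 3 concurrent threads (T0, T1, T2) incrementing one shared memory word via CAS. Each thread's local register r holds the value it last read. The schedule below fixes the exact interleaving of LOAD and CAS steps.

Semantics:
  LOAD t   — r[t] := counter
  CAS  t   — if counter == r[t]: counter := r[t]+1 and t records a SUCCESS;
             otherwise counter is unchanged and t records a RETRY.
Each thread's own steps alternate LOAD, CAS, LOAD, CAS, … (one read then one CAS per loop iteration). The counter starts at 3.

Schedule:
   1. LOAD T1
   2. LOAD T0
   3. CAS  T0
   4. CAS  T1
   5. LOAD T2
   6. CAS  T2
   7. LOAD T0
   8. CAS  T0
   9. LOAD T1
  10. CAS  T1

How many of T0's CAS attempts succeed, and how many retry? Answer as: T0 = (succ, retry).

T1 LOAD — after: cnt=3, r=3 — load
T0 LOAD — after: cnt=3, r=3 — load
T0 CAS — after: cnt=4, r=3 — ok
T1 CAS — after: cnt=4, r=3 — retry
T2 LOAD — after: cnt=4, r=4 — load
T2 CAS — after: cnt=5, r=4 — ok
T0 LOAD — after: cnt=5, r=5 — load
T0 CAS — after: cnt=6, r=5 — ok
T1 LOAD — after: cnt=6, r=6 — load
T1 CAS — after: cnt=7, r=6 — ok

T0 = (2, 0)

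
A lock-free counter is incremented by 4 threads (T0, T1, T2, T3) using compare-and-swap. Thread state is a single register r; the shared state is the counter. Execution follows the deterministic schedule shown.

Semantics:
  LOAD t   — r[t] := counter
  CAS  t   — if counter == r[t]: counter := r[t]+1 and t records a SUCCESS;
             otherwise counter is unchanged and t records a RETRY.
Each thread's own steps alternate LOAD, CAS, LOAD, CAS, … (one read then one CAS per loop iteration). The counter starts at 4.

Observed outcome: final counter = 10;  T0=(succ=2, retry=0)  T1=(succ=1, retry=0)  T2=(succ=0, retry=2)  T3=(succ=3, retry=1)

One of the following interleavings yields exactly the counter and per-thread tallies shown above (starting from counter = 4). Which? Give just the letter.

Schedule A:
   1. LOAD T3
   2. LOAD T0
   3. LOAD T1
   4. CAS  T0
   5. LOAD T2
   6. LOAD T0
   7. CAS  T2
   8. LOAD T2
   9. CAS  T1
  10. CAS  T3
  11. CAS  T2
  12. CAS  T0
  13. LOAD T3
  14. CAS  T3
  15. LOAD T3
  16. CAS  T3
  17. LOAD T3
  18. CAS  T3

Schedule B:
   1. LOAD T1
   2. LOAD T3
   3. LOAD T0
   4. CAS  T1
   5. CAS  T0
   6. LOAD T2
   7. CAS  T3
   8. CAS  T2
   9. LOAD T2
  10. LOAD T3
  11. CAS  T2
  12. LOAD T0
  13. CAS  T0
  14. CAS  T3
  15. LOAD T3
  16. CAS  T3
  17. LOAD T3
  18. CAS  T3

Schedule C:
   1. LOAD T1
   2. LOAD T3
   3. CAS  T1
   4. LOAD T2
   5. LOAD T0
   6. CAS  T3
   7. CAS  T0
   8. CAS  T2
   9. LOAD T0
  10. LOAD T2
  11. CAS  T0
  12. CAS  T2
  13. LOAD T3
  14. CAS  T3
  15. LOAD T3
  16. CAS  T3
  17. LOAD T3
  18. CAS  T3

C

Tracing schedule C:
#1 T1 reads 4
#2 T3 reads 4
#3 T1 CAS(4→5) writes; counter now 5
#4 T2 reads 5
#5 T0 reads 5
#6 T3 CAS(4→5) fails; counter now 5
#7 T0 CAS(5→6) writes; counter now 6
#8 T2 CAS(5→6) fails; counter now 6
#9 T0 reads 6
#10 T2 reads 6
#11 T0 CAS(6→7) writes; counter now 7
#12 T2 CAS(6→7) fails; counter now 7
#13 T3 reads 7
#14 T3 CAS(7→8) writes; counter now 8
#15 T3 reads 8
#16 T3 CAS(8→9) writes; counter now 9
#17 T3 reads 9
#18 T3 CAS(9→10) writes; counter now 10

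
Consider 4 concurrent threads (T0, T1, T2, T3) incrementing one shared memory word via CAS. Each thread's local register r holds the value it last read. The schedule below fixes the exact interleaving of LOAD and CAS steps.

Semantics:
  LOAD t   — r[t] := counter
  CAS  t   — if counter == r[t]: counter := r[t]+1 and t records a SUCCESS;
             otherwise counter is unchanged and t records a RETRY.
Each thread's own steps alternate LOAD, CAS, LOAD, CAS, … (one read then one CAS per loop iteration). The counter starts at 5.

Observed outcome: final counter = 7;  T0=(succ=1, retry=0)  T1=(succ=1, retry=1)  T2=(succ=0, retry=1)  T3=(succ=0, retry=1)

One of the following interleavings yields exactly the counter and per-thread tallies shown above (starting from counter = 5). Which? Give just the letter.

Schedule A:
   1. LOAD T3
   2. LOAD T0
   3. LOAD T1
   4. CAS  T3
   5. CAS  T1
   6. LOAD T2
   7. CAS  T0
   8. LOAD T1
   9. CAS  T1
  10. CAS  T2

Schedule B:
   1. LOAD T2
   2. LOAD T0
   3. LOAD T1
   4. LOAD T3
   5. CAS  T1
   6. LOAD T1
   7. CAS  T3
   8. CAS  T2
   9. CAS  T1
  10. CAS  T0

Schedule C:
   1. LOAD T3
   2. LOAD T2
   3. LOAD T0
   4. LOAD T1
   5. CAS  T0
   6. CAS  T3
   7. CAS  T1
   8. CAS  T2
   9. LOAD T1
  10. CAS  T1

Tracing schedule C:
   1) LOAD T3:  M=5  r_T3=5
   2) LOAD T2:  M=5  r_T2=5
   3) LOAD T0:  M=5  r_T0=5
   4) LOAD T1:  M=5  r_T1=5
   5) CAS  T0:  M=6  r_T0=5 ✓
   6) CAS  T3:  M=6  r_T3=5 ✗
   7) CAS  T1:  M=6  r_T1=5 ✗
   8) CAS  T2:  M=6  r_T2=5 ✗
   9) LOAD T1:  M=6  r_T1=6
  10) CAS  T1:  M=7  r_T1=6 ✓

C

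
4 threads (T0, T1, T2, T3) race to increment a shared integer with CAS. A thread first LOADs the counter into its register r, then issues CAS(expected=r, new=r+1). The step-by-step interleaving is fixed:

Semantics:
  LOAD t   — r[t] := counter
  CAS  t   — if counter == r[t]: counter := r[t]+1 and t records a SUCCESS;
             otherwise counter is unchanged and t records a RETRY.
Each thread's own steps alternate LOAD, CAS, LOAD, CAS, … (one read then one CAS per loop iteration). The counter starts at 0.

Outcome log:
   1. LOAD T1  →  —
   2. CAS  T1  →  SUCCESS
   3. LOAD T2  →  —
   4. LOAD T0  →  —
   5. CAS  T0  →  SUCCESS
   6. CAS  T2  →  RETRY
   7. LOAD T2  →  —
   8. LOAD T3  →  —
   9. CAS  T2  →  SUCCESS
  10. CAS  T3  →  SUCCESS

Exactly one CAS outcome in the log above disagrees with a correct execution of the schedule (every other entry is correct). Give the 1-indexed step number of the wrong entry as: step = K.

step = 10

Correct run:
[1] T1.load  rd  (counter 0, T1.r 0)
[2] T1.cas  hit  (counter 1, T1.r 0)
[3] T2.load  rd  (counter 1, T2.r 1)
[4] T0.load  rd  (counter 1, T0.r 1)
[5] T0.cas  hit  (counter 2, T0.r 1)
[6] T2.cas  miss  (counter 2, T2.r 1)
[7] T2.load  rd  (counter 2, T2.r 2)
[8] T3.load  rd  (counter 2, T3.r 2)
[9] T2.cas  hit  (counter 3, T2.r 2)
[10] T3.cas  miss  (counter 3, T3.r 2)
Mismatch at 10.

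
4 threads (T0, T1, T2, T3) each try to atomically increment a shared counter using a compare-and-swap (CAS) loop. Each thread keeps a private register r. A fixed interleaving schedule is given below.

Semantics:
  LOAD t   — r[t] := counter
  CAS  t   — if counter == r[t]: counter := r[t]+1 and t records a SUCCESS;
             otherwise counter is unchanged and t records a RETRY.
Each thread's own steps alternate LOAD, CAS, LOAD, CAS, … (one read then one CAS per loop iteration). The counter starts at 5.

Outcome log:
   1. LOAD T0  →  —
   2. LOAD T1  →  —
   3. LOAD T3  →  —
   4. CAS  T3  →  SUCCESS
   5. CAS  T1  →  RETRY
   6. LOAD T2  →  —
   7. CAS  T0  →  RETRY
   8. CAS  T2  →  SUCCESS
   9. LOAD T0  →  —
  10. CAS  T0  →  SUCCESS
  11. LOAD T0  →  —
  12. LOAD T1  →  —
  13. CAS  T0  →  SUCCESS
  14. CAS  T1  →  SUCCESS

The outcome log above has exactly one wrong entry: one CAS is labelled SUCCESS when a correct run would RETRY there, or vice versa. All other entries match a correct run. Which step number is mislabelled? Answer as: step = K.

Reference trace:
   1) LOAD T0:  M=5  r_T0=5
   2) LOAD T1:  M=5  r_T1=5
   3) LOAD T3:  M=5  r_T3=5
   4) CAS  T3:  M=6  r_T3=5 ✓
   5) CAS  T1:  M=6  r_T1=5 ✗
   6) LOAD T2:  M=6  r_T2=6
   7) CAS  T0:  M=6  r_T0=5 ✗
   8) CAS  T2:  M=7  r_T2=6 ✓
   9) LOAD T0:  M=7  r_T0=7
  10) CAS  T0:  M=8  r_T0=7 ✓
  11) LOAD T0:  M=8  r_T0=8
  12) LOAD T1:  M=8  r_T1=8
  13) CAS  T0:  M=9  r_T0=8 ✓
  14) CAS  T1:  M=9  r_T1=8 ✗
Mismatch at 14.

step = 14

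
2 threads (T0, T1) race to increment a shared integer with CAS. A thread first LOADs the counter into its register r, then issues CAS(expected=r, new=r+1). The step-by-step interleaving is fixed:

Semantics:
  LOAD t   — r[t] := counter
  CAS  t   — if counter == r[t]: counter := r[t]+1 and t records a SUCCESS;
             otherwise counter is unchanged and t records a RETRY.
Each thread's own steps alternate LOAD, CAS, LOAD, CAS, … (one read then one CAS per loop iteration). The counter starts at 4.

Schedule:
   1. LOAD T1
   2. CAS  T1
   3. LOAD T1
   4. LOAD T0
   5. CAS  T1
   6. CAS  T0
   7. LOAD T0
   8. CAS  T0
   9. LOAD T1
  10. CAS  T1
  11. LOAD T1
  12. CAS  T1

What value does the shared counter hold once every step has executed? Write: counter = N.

1. LOAD T1 → mem=4 r[T1]=4 [LOAD]
2. CAS T1 → mem=5 r[T1]=4 [OK]
3. LOAD T1 → mem=5 r[T1]=5 [LOAD]
4. LOAD T0 → mem=5 r[T0]=5 [LOAD]
5. CAS T1 → mem=6 r[T1]=5 [OK]
6. CAS T0 → mem=6 r[T0]=5 [RETRY]
7. LOAD T0 → mem=6 r[T0]=6 [LOAD]
8. CAS T0 → mem=7 r[T0]=6 [OK]
9. LOAD T1 → mem=7 r[T1]=7 [LOAD]
10. CAS T1 → mem=8 r[T1]=7 [OK]
11. LOAD T1 → mem=8 r[T1]=8 [LOAD]
12. CAS T1 → mem=9 r[T1]=8 [OK]

counter = 9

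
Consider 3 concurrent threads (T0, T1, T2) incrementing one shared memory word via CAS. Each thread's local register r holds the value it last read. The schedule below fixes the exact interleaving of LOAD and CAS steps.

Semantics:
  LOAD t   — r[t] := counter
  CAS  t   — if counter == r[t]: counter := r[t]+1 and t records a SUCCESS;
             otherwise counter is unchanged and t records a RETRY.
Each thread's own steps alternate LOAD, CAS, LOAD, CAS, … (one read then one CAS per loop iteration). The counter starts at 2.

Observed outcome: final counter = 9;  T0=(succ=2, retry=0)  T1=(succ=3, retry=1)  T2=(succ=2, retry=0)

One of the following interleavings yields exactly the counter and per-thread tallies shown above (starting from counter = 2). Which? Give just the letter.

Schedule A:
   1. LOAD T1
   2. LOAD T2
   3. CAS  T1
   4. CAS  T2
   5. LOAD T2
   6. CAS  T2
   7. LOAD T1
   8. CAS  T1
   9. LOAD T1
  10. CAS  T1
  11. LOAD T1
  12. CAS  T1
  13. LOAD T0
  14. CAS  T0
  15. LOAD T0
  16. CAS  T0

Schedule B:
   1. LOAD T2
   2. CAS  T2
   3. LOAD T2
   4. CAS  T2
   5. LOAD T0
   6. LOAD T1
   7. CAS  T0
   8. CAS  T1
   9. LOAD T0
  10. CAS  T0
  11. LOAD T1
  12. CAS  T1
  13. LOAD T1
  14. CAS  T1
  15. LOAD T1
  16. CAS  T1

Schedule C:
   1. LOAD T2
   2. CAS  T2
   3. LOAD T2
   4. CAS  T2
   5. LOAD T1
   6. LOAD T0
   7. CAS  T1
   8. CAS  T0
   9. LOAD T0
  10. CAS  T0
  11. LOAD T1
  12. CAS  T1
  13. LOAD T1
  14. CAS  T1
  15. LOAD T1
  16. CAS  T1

B

Tracing schedule B:
step 1: T2 LOAD ⇒ load; ctr=2 reg=2
step 2: T2 CAS ⇒ ok; ctr=3 reg=2
step 3: T2 LOAD ⇒ load; ctr=3 reg=3
step 4: T2 CAS ⇒ ok; ctr=4 reg=3
step 5: T0 LOAD ⇒ load; ctr=4 reg=4
step 6: T1 LOAD ⇒ load; ctr=4 reg=4
step 7: T0 CAS ⇒ ok; ctr=5 reg=4
step 8: T1 CAS ⇒ retry; ctr=5 reg=4
step 9: T0 LOAD ⇒ load; ctr=5 reg=5
step 10: T0 CAS ⇒ ok; ctr=6 reg=5
step 11: T1 LOAD ⇒ load; ctr=6 reg=6
step 12: T1 CAS ⇒ ok; ctr=7 reg=6
step 13: T1 LOAD ⇒ load; ctr=7 reg=7
step 14: T1 CAS ⇒ ok; ctr=8 reg=7
step 15: T1 LOAD ⇒ load; ctr=8 reg=8
step 16: T1 CAS ⇒ ok; ctr=9 reg=8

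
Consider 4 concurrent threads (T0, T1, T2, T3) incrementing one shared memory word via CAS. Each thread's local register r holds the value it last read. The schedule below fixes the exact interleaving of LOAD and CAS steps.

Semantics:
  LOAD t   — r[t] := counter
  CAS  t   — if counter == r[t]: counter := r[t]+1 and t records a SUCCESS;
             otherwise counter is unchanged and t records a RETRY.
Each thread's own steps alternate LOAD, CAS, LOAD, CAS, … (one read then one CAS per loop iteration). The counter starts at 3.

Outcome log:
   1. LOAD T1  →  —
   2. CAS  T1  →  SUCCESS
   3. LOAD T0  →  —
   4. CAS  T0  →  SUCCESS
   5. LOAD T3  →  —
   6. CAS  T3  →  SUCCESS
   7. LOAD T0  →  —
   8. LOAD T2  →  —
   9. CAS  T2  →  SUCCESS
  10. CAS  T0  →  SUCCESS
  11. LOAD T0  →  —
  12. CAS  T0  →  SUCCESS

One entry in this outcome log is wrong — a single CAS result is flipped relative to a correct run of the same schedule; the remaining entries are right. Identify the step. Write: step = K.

step = 10

Correct run:
#1 T1 reads 3
#2 T1 CAS(3→4) writes; counter now 4
#3 T0 reads 4
#4 T0 CAS(4→5) writes; counter now 5
#5 T3 reads 5
#6 T3 CAS(5→6) writes; counter now 6
#7 T0 reads 6
#8 T2 reads 6
#9 T2 CAS(6→7) writes; counter now 7
#10 T0 CAS(6→7) fails; counter now 7
#11 T0 reads 7
#12 T0 CAS(7→8) writes; counter now 8
Log disagrees first at step 10.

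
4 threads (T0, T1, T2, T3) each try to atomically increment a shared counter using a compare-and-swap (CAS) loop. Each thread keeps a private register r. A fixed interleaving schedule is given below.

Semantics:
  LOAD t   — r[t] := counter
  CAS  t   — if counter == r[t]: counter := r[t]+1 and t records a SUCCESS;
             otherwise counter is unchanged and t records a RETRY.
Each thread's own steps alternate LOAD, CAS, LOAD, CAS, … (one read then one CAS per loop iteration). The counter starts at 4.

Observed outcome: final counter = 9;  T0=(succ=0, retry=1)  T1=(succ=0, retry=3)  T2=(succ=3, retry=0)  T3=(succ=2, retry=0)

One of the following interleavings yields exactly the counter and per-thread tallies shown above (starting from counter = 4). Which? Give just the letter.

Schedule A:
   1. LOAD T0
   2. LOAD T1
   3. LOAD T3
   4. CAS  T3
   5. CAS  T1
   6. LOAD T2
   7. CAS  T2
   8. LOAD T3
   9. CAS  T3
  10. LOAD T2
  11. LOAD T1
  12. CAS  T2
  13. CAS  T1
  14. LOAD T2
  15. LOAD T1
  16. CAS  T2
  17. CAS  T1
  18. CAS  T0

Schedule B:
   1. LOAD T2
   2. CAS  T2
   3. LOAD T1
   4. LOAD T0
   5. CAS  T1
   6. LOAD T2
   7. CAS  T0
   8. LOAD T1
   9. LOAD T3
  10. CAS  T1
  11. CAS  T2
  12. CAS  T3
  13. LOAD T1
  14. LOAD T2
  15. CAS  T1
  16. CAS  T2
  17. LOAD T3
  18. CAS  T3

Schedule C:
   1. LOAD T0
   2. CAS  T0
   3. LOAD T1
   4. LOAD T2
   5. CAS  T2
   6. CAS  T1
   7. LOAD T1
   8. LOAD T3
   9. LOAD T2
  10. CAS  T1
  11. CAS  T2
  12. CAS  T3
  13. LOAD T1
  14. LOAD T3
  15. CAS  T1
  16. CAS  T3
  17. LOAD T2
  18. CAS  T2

A

Simulating candidate A:
T0 LOAD — after: cnt=4, r=4 — load
T1 LOAD — after: cnt=4, r=4 — load
T3 LOAD — after: cnt=4, r=4 — load
T3 CAS — after: cnt=5, r=4 — ok
T1 CAS — after: cnt=5, r=4 — retry
T2 LOAD — after: cnt=5, r=5 — load
T2 CAS — after: cnt=6, r=5 — ok
T3 LOAD — after: cnt=6, r=6 — load
T3 CAS — after: cnt=7, r=6 — ok
T2 LOAD — after: cnt=7, r=7 — load
T1 LOAD — after: cnt=7, r=7 — load
T2 CAS — after: cnt=8, r=7 — ok
T1 CAS — after: cnt=8, r=7 — retry
T2 LOAD — after: cnt=8, r=8 — load
T1 LOAD — after: cnt=8, r=8 — load
T2 CAS — after: cnt=9, r=8 — ok
T1 CAS — after: cnt=9, r=8 — retry
T0 CAS — after: cnt=9, r=4 — retry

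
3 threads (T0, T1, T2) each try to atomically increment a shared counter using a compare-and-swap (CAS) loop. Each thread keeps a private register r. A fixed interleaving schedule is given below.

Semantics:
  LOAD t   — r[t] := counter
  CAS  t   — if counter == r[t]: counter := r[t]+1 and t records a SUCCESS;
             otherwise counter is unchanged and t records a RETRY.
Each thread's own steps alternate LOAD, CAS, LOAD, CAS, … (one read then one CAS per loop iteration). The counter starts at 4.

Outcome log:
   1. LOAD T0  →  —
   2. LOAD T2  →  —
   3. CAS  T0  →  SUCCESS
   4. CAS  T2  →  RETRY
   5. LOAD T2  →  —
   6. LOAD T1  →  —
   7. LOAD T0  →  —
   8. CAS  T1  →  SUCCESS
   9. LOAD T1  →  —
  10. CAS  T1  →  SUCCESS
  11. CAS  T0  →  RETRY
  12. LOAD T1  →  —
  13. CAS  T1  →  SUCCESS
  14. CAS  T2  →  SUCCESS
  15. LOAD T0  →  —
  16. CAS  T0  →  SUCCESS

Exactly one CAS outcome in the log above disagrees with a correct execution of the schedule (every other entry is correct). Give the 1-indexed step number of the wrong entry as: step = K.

step = 14

Re-executing:
T0 LOAD — after: cnt=4, r=4 — load
T2 LOAD — after: cnt=4, r=4 — load
T0 CAS — after: cnt=5, r=4 — ok
T2 CAS — after: cnt=5, r=4 — retry
T2 LOAD — after: cnt=5, r=5 — load
T1 LOAD — after: cnt=5, r=5 — load
T0 LOAD — after: cnt=5, r=5 — load
T1 CAS — after: cnt=6, r=5 — ok
T1 LOAD — after: cnt=6, r=6 — load
T1 CAS — after: cnt=7, r=6 — ok
T0 CAS — after: cnt=7, r=5 — retry
T1 LOAD — after: cnt=7, r=7 — load
T1 CAS — after: cnt=8, r=7 — ok
T2 CAS — after: cnt=8, r=5 — retry
T0 LOAD — after: cnt=8, r=8 — load
T0 CAS — after: cnt=9, r=8 — ok
Log disagrees first at step 14.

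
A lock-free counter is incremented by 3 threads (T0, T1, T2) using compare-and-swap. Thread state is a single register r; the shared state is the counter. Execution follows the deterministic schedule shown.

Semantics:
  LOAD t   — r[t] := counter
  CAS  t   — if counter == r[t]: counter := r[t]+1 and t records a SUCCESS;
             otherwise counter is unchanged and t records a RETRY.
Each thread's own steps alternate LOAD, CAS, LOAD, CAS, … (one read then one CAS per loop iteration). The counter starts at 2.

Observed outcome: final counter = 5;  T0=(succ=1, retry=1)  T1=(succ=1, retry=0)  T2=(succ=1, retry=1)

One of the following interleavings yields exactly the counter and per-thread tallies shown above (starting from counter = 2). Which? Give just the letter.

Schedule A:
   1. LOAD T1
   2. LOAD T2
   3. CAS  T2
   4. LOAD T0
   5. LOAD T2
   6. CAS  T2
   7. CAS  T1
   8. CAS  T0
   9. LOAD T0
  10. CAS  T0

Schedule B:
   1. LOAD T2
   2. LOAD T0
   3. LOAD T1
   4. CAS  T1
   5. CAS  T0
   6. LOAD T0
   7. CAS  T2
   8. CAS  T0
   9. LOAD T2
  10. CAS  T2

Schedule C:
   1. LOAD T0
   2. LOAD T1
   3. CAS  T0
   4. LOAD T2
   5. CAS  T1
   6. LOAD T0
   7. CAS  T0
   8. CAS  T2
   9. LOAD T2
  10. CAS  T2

Tracing schedule B:
step 1: T2 LOAD ⇒ load; ctr=2 reg=2
step 2: T0 LOAD ⇒ load; ctr=2 reg=2
step 3: T1 LOAD ⇒ load; ctr=2 reg=2
step 4: T1 CAS ⇒ ok; ctr=3 reg=2
step 5: T0 CAS ⇒ retry; ctr=3 reg=2
step 6: T0 LOAD ⇒ load; ctr=3 reg=3
step 7: T2 CAS ⇒ retry; ctr=3 reg=2
step 8: T0 CAS ⇒ ok; ctr=4 reg=3
step 9: T2 LOAD ⇒ load; ctr=4 reg=4
step 10: T2 CAS ⇒ ok; ctr=5 reg=4

B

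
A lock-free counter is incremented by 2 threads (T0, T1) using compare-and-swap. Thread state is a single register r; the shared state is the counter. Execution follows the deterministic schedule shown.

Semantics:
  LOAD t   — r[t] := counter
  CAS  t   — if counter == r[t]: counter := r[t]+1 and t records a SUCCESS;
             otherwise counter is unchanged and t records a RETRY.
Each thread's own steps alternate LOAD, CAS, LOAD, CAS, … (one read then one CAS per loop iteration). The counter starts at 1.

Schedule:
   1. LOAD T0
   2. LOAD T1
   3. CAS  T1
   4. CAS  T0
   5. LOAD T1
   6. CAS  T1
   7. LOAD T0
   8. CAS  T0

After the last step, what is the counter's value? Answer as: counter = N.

[1] T0.load  rd  (counter 1, T0.r 1)
[2] T1.load  rd  (counter 1, T1.r 1)
[3] T1.cas  hit  (counter 2, T1.r 1)
[4] T0.cas  miss  (counter 2, T0.r 1)
[5] T1.load  rd  (counter 2, T1.r 2)
[6] T1.cas  hit  (counter 3, T1.r 2)
[7] T0.load  rd  (counter 3, T0.r 3)
[8] T0.cas  hit  (counter 4, T0.r 3)

counter = 4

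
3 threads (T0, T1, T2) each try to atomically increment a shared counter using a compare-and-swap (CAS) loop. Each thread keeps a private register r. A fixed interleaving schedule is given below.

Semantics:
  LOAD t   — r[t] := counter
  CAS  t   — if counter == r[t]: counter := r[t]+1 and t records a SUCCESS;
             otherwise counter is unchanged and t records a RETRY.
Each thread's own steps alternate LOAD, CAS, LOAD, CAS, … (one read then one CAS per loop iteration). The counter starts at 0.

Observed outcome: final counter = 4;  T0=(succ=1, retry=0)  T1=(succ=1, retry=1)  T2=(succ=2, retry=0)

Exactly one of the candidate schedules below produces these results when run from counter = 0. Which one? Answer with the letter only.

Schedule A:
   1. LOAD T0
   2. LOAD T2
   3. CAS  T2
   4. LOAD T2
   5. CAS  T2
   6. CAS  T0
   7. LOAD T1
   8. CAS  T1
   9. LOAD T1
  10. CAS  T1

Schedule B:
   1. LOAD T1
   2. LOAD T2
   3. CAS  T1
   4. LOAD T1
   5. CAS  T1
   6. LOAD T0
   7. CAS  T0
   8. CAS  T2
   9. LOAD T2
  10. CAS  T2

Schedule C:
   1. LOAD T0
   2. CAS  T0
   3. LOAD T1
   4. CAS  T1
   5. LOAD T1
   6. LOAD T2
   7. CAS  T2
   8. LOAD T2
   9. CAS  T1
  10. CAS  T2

C

Tracing schedule C:
1. LOAD T0 → mem=0 r[T0]=0 [LOAD]
2. CAS T0 → mem=1 r[T0]=0 [OK]
3. LOAD T1 → mem=1 r[T1]=1 [LOAD]
4. CAS T1 → mem=2 r[T1]=1 [OK]
5. LOAD T1 → mem=2 r[T1]=2 [LOAD]
6. LOAD T2 → mem=2 r[T2]=2 [LOAD]
7. CAS T2 → mem=3 r[T2]=2 [OK]
8. LOAD T2 → mem=3 r[T2]=3 [LOAD]
9. CAS T1 → mem=3 r[T1]=2 [RETRY]
10. CAS T2 → mem=4 r[T2]=3 [OK]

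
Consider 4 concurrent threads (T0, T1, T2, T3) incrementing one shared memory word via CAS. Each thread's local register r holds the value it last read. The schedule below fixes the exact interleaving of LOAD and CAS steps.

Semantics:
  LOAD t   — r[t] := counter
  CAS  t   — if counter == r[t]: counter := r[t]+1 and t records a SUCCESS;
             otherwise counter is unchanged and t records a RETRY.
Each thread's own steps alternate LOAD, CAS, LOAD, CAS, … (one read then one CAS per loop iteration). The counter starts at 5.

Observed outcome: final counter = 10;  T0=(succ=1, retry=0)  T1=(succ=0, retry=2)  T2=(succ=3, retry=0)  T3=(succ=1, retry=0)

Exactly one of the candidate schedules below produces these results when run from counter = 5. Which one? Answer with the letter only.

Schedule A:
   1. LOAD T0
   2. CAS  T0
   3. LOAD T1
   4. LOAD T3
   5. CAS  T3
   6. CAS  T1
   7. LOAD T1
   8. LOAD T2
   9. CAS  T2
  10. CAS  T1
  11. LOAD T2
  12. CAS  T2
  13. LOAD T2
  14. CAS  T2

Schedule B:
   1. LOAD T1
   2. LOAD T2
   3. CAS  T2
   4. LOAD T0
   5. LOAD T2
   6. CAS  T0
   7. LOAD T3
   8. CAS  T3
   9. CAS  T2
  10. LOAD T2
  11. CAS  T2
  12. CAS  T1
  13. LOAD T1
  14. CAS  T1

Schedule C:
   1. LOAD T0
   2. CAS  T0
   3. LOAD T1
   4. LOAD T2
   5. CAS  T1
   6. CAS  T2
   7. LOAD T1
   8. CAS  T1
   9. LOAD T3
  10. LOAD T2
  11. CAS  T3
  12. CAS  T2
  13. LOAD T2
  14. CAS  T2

Simulating candidate A:
#1 T0 reads 5
#2 T0 CAS(5→6) writes; counter now 6
#3 T1 reads 6
#4 T3 reads 6
#5 T3 CAS(6→7) writes; counter now 7
#6 T1 CAS(6→7) fails; counter now 7
#7 T1 reads 7
#8 T2 reads 7
#9 T2 CAS(7→8) writes; counter now 8
#10 T1 CAS(7→8) fails; counter now 8
#11 T2 reads 8
#12 T2 CAS(8→9) writes; counter now 9
#13 T2 reads 9
#14 T2 CAS(9→10) writes; counter now 10

A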